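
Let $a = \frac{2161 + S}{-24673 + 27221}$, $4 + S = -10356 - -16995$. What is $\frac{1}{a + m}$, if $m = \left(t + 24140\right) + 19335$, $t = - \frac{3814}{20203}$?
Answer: $\frac{12869311}{559535292604} \approx 2.3 \cdot 10^{-5}$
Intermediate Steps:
$S = 6635$ ($S = -4 - -6639 = -4 + \left(-10356 + 16995\right) = -4 + 6639 = 6635$)
$t = - \frac{3814}{20203}$ ($t = \left(-3814\right) \frac{1}{20203} = - \frac{3814}{20203} \approx -0.18878$)
$m = \frac{878321611}{20203}$ ($m = \left(- \frac{3814}{20203} + 24140\right) + 19335 = \frac{487696606}{20203} + 19335 = \frac{878321611}{20203} \approx 43475.0$)
$a = \frac{2199}{637}$ ($a = \frac{2161 + 6635}{-24673 + 27221} = \frac{8796}{2548} = 8796 \cdot \frac{1}{2548} = \frac{2199}{637} \approx 3.4521$)
$\frac{1}{a + m} = \frac{1}{\frac{2199}{637} + \frac{878321611}{20203}} = \frac{1}{\frac{559535292604}{12869311}} = \frac{12869311}{559535292604}$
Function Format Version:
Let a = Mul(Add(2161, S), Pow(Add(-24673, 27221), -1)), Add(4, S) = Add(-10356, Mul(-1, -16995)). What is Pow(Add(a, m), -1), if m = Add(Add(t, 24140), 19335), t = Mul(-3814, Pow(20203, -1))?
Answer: Rational(12869311, 559535292604) ≈ 2.3000e-5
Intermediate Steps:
S = 6635 (S = Add(-4, Add(-10356, Mul(-1, -16995))) = Add(-4, Add(-10356, 16995)) = Add(-4, 6639) = 6635)
t = Rational(-3814, 20203) (t = Mul(-3814, Rational(1, 20203)) = Rational(-3814, 20203) ≈ -0.18878)
m = Rational(878321611, 20203) (m = Add(Add(Rational(-3814, 20203), 24140), 19335) = Add(Rational(487696606, 20203), 19335) = Rational(878321611, 20203) ≈ 43475.)
a = Rational(2199, 637) (a = Mul(Add(2161, 6635), Pow(Add(-24673, 27221), -1)) = Mul(8796, Pow(2548, -1)) = Mul(8796, Rational(1, 2548)) = Rational(2199, 637) ≈ 3.4521)
Pow(Add(a, m), -1) = Pow(Add(Rational(2199, 637), Rational(878321611, 20203)), -1) = Pow(Rational(559535292604, 12869311), -1) = Rational(12869311, 559535292604)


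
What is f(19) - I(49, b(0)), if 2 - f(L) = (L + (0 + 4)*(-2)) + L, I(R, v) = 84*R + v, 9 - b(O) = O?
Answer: -4153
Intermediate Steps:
b(O) = 9 - O
I(R, v) = v + 84*R
f(L) = 10 - 2*L (f(L) = 2 - ((L + (0 + 4)*(-2)) + L) = 2 - ((L + 4*(-2)) + L) = 2 - ((L - 8) + L) = 2 - ((-8 + L) + L) = 2 - (-8 + 2*L) = 2 + (8 - 2*L) = 10 - 2*L)
f(19) - I(49, b(0)) = (10 - 2*19) - ((9 - 1*0) + 84*49) = (10 - 38) - ((9 + 0) + 4116) = -28 - (9 + 4116) = -28 - 1*4125 = -28 - 4125 = -4153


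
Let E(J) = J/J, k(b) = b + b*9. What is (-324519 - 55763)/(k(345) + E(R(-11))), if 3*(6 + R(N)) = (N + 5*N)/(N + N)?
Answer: -54326/493 ≈ -110.19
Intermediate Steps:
k(b) = 10*b (k(b) = b + 9*b = 10*b)
R(N) = -5 (R(N) = -6 + ((N + 5*N)/(N + N))/3 = -6 + ((6*N)/((2*N)))/3 = -6 + ((6*N)*(1/(2*N)))/3 = -6 + (⅓)*3 = -6 + 1 = -5)
E(J) = 1
(-324519 - 55763)/(k(345) + E(R(-11))) = (-324519 - 55763)/(10*345 + 1) = -380282/(3450 + 1) = -380282/3451 = -380282*1/3451 = -54326/493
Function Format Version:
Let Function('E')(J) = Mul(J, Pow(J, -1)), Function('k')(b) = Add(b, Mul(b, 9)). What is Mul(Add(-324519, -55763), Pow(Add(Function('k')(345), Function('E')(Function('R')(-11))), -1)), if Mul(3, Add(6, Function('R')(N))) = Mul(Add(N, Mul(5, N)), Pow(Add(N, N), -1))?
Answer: Rational(-54326, 493) ≈ -110.19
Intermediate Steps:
Function('k')(b) = Mul(10, b) (Function('k')(b) = Add(b, Mul(9, b)) = Mul(10, b))
Function('R')(N) = -5 (Function('R')(N) = Add(-6, Mul(Rational(1, 3), Mul(Add(N, Mul(5, N)), Pow(Add(N, N), -1)))) = Add(-6, Mul(Rational(1, 3), Mul(Mul(6, N), Pow(Mul(2, N), -1)))) = Add(-6, Mul(Rational(1, 3), Mul(Mul(6, N), Mul(Rational(1, 2), Pow(N, -1))))) = Add(-6, Mul(Rational(1, 3), 3)) = Add(-6, 1) = -5)
Function('E')(J) = 1
Mul(Add(-324519, -55763), Pow(Add(Function('k')(345), Function('E')(Function('R')(-11))), -1)) = Mul(Add(-324519, -55763), Pow(Add(Mul(10, 345), 1), -1)) = Mul(-380282, Pow(Add(3450, 1), -1)) = Mul(-380282, Pow(3451, -1)) = Mul(-380282, Rational(1, 3451)) = Rational(-54326, 493)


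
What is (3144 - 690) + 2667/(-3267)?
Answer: 2671517/1089 ≈ 2453.2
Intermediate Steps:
(3144 - 690) + 2667/(-3267) = 2454 + 2667*(-1/3267) = 2454 - 889/1089 = 2671517/1089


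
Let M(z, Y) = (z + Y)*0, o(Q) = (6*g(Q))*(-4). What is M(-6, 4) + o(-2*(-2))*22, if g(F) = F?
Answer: -2112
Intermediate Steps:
o(Q) = -24*Q (o(Q) = (6*Q)*(-4) = -24*Q)
M(z, Y) = 0 (M(z, Y) = (Y + z)*0 = 0)
M(-6, 4) + o(-2*(-2))*22 = 0 - (-48)*(-2)*22 = 0 - 24*4*22 = 0 - 96*22 = 0 - 2112 = -2112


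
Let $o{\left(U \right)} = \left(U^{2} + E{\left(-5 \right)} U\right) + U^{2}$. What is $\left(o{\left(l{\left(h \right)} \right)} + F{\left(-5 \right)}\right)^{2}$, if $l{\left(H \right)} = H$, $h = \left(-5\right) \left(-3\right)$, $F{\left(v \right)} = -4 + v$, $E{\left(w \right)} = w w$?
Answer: $665856$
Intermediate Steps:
$E{\left(w \right)} = w^{2}$
$h = 15$
$o{\left(U \right)} = 2 U^{2} + 25 U$ ($o{\left(U \right)} = \left(U^{2} + \left(-5\right)^{2} U\right) + U^{2} = \left(U^{2} + 25 U\right) + U^{2} = 2 U^{2} + 25 U$)
$\left(o{\left(l{\left(h \right)} \right)} + F{\left(-5 \right)}\right)^{2} = \left(15 \left(25 + 2 \cdot 15\right) - 9\right)^{2} = \left(15 \left(25 + 30\right) - 9\right)^{2} = \left(15 \cdot 55 - 9\right)^{2} = \left(825 - 9\right)^{2} = 816^{2} = 665856$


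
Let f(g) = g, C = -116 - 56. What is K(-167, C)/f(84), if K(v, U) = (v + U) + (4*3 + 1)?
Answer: -163/42 ≈ -3.8810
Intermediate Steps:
C = -172
K(v, U) = 13 + U + v (K(v, U) = (U + v) + (12 + 1) = (U + v) + 13 = 13 + U + v)
K(-167, C)/f(84) = (13 - 172 - 167)/84 = -326*1/84 = -163/42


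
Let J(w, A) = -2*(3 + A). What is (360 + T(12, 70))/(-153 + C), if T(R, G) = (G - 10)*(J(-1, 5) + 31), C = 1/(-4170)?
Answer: -5254200/638011 ≈ -8.2353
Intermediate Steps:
C = -1/4170 ≈ -0.00023981
J(w, A) = -6 - 2*A
T(R, G) = -150 + 15*G (T(R, G) = (G - 10)*((-6 - 2*5) + 31) = (-10 + G)*((-6 - 10) + 31) = (-10 + G)*(-16 + 31) = (-10 + G)*15 = -150 + 15*G)
(360 + T(12, 70))/(-153 + C) = (360 + (-150 + 15*70))/(-153 - 1/4170) = (360 + (-150 + 1050))/(-638011/4170) = (360 + 900)*(-4170/638011) = 1260*(-4170/638011) = -5254200/638011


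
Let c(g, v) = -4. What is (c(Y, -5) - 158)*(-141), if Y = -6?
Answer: 22842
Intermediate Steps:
(c(Y, -5) - 158)*(-141) = (-4 - 158)*(-141) = -162*(-141) = 22842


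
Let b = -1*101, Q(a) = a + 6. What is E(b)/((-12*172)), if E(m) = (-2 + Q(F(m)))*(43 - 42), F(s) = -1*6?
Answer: 1/1032 ≈ 0.00096899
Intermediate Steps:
F(s) = -6
Q(a) = 6 + a
b = -101
E(m) = -2 (E(m) = (-2 + (6 - 6))*(43 - 42) = (-2 + 0)*1 = -2*1 = -2)
E(b)/((-12*172)) = -2/((-12*172)) = -2/(-2064) = -2*(-1/2064) = 1/1032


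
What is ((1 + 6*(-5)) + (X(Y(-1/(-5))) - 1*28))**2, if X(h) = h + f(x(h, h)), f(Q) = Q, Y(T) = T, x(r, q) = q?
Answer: 80089/25 ≈ 3203.6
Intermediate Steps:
X(h) = 2*h (X(h) = h + h = 2*h)
((1 + 6*(-5)) + (X(Y(-1/(-5))) - 1*28))**2 = ((1 + 6*(-5)) + (2*(-1/(-5)) - 1*28))**2 = ((1 - 30) + (2*(-1*(-1/5)) - 28))**2 = (-29 + (2*(1/5) - 28))**2 = (-29 + (2/5 - 28))**2 = (-29 - 138/5)**2 = (-283/5)**2 = 80089/25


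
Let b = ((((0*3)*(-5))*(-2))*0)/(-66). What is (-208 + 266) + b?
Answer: 58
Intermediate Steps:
b = 0 (b = (((0*(-5))*(-2))*0)*(-1/66) = ((0*(-2))*0)*(-1/66) = (0*0)*(-1/66) = 0*(-1/66) = 0)
(-208 + 266) + b = (-208 + 266) + 0 = 58 + 0 = 58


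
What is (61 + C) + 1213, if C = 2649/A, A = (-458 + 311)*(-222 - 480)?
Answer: 43823935/34398 ≈ 1274.0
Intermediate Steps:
A = 103194 (A = -147*(-702) = 103194)
C = 883/34398 (C = 2649/103194 = 2649*(1/103194) = 883/34398 ≈ 0.025670)
(61 + C) + 1213 = (61 + 883/34398) + 1213 = 2099161/34398 + 1213 = 43823935/34398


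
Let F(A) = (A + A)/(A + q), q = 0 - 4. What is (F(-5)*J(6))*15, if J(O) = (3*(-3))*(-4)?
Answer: 600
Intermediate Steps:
q = -4
F(A) = 2*A/(-4 + A) (F(A) = (A + A)/(A - 4) = (2*A)/(-4 + A) = 2*A/(-4 + A))
J(O) = 36 (J(O) = -9*(-4) = 36)
(F(-5)*J(6))*15 = ((2*(-5)/(-4 - 5))*36)*15 = ((2*(-5)/(-9))*36)*15 = ((2*(-5)*(-⅑))*36)*15 = ((10/9)*36)*15 = 40*15 = 600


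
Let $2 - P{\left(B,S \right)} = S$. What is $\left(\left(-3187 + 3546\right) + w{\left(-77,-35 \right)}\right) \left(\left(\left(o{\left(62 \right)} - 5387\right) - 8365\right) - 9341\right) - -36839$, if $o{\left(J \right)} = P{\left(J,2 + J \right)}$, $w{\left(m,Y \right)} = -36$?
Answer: $-7442226$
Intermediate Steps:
$P{\left(B,S \right)} = 2 - S$
$o{\left(J \right)} = - J$ ($o{\left(J \right)} = 2 - \left(2 + J\right) = - J$)
$\left(\left(-3187 + 3546\right) + w{\left(-77,-35 \right)}\right) \left(\left(\left(o{\left(62 \right)} - 5387\right) - 8365\right) - 9341\right) - -36839 = \left(\left(-3187 + 3546\right) - 36\right) \left(\left(\left(\left(-1\right) 62 - 5387\right) - 8365\right) - 9341\right) - -36839 = \left(359 - 36\right) \left(\left(\left(-62 - 5387\right) - 8365\right) - 9341\right) + 36839 = 323 \left(\left(-5449 - 8365\right) - 9341\right) + 36839 = 323 \left(-13814 - 9341\right) + 36839 = 323 \left(-23155\right) + 36839 = -7479065 + 36839 = -7442226$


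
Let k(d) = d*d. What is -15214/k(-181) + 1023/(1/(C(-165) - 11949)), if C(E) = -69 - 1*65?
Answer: -404955754963/32761 ≈ -1.2361e+7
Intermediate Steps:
C(E) = -134 (C(E) = -69 - 65 = -134)
k(d) = d²
-15214/k(-181) + 1023/(1/(C(-165) - 11949)) = -15214/((-181)²) + 1023/(1/(-134 - 11949)) = -15214/32761 + 1023/(1/(-12083)) = -15214*1/32761 + 1023/(-1/12083) = -15214/32761 + 1023*(-12083) = -15214/32761 - 12360909 = -404955754963/32761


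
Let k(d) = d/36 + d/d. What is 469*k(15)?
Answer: 7973/12 ≈ 664.42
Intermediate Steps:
k(d) = 1 + d/36 (k(d) = d*(1/36) + 1 = d/36 + 1 = 1 + d/36)
469*k(15) = 469*(1 + (1/36)*15) = 469*(1 + 5/12) = 469*(17/12) = 7973/12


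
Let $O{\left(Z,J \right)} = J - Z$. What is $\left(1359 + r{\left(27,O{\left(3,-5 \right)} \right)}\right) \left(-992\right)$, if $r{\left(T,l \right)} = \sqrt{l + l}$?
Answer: $-1348128 - 3968 i \approx -1.3481 \cdot 10^{6} - 3968.0 i$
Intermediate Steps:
$r{\left(T,l \right)} = \sqrt{2} \sqrt{l}$ ($r{\left(T,l \right)} = \sqrt{2 l} = \sqrt{2} \sqrt{l}$)
$\left(1359 + r{\left(27,O{\left(3,-5 \right)} \right)}\right) \left(-992\right) = \left(1359 + \sqrt{2} \sqrt{-5 - 3}\right) \left(-992\right) = \left(1359 + \sqrt{2} \sqrt{-8}\right) \left(-992\right) = \left(1359 + \sqrt{2} \cdot 2 i \sqrt{2}\right) \left(-992\right) = \left(1359 + 4 i\right) \left(-992\right) = -1348128 - 3968 i$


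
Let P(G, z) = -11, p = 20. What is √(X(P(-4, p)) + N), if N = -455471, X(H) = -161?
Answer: 4*I*√28477 ≈ 675.0*I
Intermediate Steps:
√(X(P(-4, p)) + N) = √(-161 - 455471) = √(-455632) = 4*I*√28477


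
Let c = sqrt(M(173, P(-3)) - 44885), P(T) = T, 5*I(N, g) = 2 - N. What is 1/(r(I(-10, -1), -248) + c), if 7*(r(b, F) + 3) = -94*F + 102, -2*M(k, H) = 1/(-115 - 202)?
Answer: 103818134/348339770027 - 49*I*sqrt(18041794426)/348339770027 ≈ 0.00029804 - 1.8894e-5*I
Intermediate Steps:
I(N, g) = 2/5 - N/5 (I(N, g) = (2 - N)/5 = 2/5 - N/5)
M(k, H) = 1/634 (M(k, H) = -1/(2*(-115 - 202)) = -1/2/(-317) = -1/2*(-1/317) = 1/634)
c = I*sqrt(18041794426)/634 (c = sqrt(1/634 - 44885) = sqrt(-28457089/634) = I*sqrt(18041794426)/634 ≈ 211.86*I)
r(b, F) = 81/7 - 94*F/7 (r(b, F) = -3 + (-94*F + 102)/7 = -3 + (102 - 94*F)/7 = -3 + (102/7 - 94*F/7) = 81/7 - 94*F/7)
1/(r(I(-10, -1), -248) + c) = 1/((81/7 - 94/7*(-248)) + I*sqrt(18041794426)/634) = 1/((81/7 + 23312/7) + I*sqrt(18041794426)/634) = 1/(23393/7 + I*sqrt(18041794426)/634)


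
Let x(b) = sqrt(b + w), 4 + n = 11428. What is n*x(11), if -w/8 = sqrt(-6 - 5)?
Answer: 11424*sqrt(11 - 8*I*sqrt(11)) ≈ 50912.0 - 34007.0*I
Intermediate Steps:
n = 11424 (n = -4 + 11428 = 11424)
w = -8*I*sqrt(11) (w = -8*sqrt(-6 - 5) = -8*I*sqrt(11) ≈ -26.533*I)
x(b) = sqrt(b - 8*I*sqrt(11))
n*x(11) = 11424*sqrt(11 - 8*I*sqrt(11))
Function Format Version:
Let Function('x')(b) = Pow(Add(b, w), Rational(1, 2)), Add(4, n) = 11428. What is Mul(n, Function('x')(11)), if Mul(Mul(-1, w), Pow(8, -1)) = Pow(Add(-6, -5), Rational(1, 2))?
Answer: Mul(11424, Pow(Add(11, Mul(-8, I, Pow(11, Rational(1, 2)))), Rational(1, 2))) ≈ Add(50912., Mul(-34007., I))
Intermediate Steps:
n = 11424 (n = Add(-4, 11428) = 11424)
w = Mul(-8, I, Pow(11, Rational(1, 2))) (w = Mul(-8, Pow(Add(-6, -5), Rational(1, 2))) = Mul(-8, Pow(-11, Rational(1, 2))) = Mul(-8, Mul(I, Pow(11, Rational(1, 2)))) = Mul(-8, I, Pow(11, Rational(1, 2))) ≈ Mul(-26.533, I))
Function('x')(b) = Pow(Add(b, Mul(-8, I, Pow(11, Rational(1, 2)))), Rational(1, 2))
Mul(n, Function('x')(11)) = Mul(11424, Pow(Add(11, Mul(-8, I, Pow(11, Rational(1, 2)))), Rational(1, 2)))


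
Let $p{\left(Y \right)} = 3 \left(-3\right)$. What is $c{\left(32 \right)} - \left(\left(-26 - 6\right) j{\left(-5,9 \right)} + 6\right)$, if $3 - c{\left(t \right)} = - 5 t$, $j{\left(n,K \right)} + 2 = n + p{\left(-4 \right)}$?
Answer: $-355$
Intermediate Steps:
$p{\left(Y \right)} = -9$
$j{\left(n,K \right)} = -11 + n$ ($j{\left(n,K \right)} = -2 + \left(n - 9\right) = -2 + \left(-9 + n\right) = -11 + n$)
$c{\left(t \right)} = 3 + 5 t$ ($c{\left(t \right)} = 3 - - 5 t = 3 + 5 t$)
$c{\left(32 \right)} - \left(\left(-26 - 6\right) j{\left(-5,9 \right)} + 6\right) = \left(3 + 5 \cdot 32\right) - \left(\left(-26 - 6\right) \left(-11 - 5\right) + 6\right) = \left(3 + 160\right) - \left(\left(-26 - 6\right) \left(-16\right) + 6\right) = 163 - \left(\left(-32\right) \left(-16\right) + 6\right) = 163 - \left(512 + 6\right) = 163 - 518 = -355$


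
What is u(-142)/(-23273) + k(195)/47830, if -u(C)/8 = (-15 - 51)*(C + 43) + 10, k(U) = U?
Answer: 501706879/222629518 ≈ 2.2536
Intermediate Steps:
u(C) = 22624 + 528*C (u(C) = -8*((-15 - 51)*(C + 43) + 10) = -8*(-66*(43 + C) + 10) = -8*((-2838 - 66*C) + 10) = -8*(-2828 - 66*C) = 22624 + 528*C)
u(-142)/(-23273) + k(195)/47830 = (22624 + 528*(-142))/(-23273) + 195/47830 = (22624 - 74976)*(-1/23273) + 195*(1/47830) = -52352*(-1/23273) + 39/9566 = 52352/23273 + 39/9566 = 501706879/222629518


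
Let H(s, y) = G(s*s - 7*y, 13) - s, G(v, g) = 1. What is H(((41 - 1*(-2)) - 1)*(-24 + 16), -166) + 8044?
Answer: 8381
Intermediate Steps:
H(s, y) = 1 - s
H(((41 - 1*(-2)) - 1)*(-24 + 16), -166) + 8044 = (1 - ((41 - 1*(-2)) - 1)*(-24 + 16)) + 8044 = (1 - ((41 + 2) - 1)*(-8)) + 8044 = (1 - (43 - 1)*(-8)) + 8044 = (1 - 42*(-8)) + 8044 = (1 - 1*(-336)) + 8044 = (1 + 336) + 8044 = 337 + 8044 = 8381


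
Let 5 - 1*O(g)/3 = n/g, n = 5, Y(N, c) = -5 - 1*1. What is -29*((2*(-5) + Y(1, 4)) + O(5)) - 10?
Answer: 106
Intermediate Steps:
Y(N, c) = -6 (Y(N, c) = -5 - 1 = -6)
O(g) = 15 - 15/g
-29*((2*(-5) + Y(1, 4)) + O(5)) - 10 = -29*((2*(-5) - 6) + (15 - 15/5)) - 10 = -29*((-10 - 6) + (15 - 15*⅕)) - 10 = -29*(-16 + (15 - 3)) - 10 = -29*(-16 + 12) - 10 = -29*(-4) - 10 = 116 - 10 = 106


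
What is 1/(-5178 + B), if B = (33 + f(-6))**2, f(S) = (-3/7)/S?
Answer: -196/800519 ≈ -0.00024484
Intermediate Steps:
f(S) = -3/(7*S) (f(S) = (-3*1/7)/S = -3/(7*S))
B = 214369/196 (B = (33 - 3/7/(-6))**2 = (33 - 3/7*(-1/6))**2 = (33 + 1/14)**2 = (463/14)**2 = 214369/196 ≈ 1093.7)
1/(-5178 + B) = 1/(-5178 + 214369/196) = 1/(-800519/196) = -196/800519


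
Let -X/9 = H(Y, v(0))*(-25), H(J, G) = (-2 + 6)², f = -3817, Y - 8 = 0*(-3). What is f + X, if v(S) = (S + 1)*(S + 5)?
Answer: -217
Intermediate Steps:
v(S) = (1 + S)*(5 + S)
Y = 8 (Y = 8 + 0*(-3) = 8 + 0 = 8)
H(J, G) = 16 (H(J, G) = 4² = 16)
X = 3600 (X = -144*(-25) = -9*(-400) = 3600)
f + X = -3817 + 3600 = -217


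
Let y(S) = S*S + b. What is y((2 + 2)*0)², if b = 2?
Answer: 4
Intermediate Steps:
y(S) = 2 + S² (y(S) = S*S + 2 = S² + 2 = 2 + S²)
y((2 + 2)*0)² = (2 + ((2 + 2)*0)²)² = (2 + (4*0)²)² = (2 + 0²)² = (2 + 0)² = 2² = 4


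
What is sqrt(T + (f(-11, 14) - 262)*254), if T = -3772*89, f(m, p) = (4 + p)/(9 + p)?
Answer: 2*I*sqrt(53172067)/23 ≈ 634.08*I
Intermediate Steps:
f(m, p) = (4 + p)/(9 + p)
T = -335708
sqrt(T + (f(-11, 14) - 262)*254) = sqrt(-335708 + ((4 + 14)/(9 + 14) - 262)*254) = sqrt(-335708 + (18/23 - 262)*254) = sqrt(-335708 - 6008/23*254) = sqrt(-335708 - 1526032/23) = sqrt(-9247316/23) = 2*I*sqrt(53172067)/23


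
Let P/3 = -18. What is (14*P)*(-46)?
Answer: 34776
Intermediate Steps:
P = -54 (P = 3*(-18) = -54)
(14*P)*(-46) = (14*(-54))*(-46) = -756*(-46) = 34776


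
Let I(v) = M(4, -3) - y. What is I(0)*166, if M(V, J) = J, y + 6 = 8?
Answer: -830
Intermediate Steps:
y = 2 (y = -6 + 8 = 2)
I(v) = -5 (I(v) = -3 - 1*2 = -3 - 2 = -5)
I(0)*166 = -5*166 = -830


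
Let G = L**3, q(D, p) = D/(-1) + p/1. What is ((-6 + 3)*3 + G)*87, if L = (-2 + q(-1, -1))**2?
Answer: 4785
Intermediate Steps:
q(D, p) = p - D (q(D, p) = D*(-1) + p*1 = -D + p = p - D)
L = 4 (L = (-2 + (-1 - 1*(-1)))**2 = (-2 + (-1 + 1))**2 = (-2 + 0)**2 = (-2)**2 = 4)
G = 64 (G = 4**3 = 64)
((-6 + 3)*3 + G)*87 = ((-6 + 3)*3 + 64)*87 = (-3*3 + 64)*87 = (-9 + 64)*87 = 55*87 = 4785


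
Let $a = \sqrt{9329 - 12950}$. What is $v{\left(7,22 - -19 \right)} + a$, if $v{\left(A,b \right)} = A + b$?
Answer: $48 + i \sqrt{3621} \approx 48.0 + 60.175 i$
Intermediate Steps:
$a = i \sqrt{3621}$ ($a = \sqrt{-3621} = i \sqrt{3621} \approx 60.175 i$)
$v{\left(7,22 - -19 \right)} + a = \left(7 + \left(22 - -19\right)\right) + i \sqrt{3621} = \left(7 + \left(22 + 19\right)\right) + i \sqrt{3621} = \left(7 + 41\right) + i \sqrt{3621} = 48 + i \sqrt{3621}$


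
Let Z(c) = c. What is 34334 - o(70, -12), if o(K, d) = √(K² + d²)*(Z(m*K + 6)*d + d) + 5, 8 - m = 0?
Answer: 34329 + 13608*√1261 ≈ 5.1756e+5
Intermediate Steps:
m = 8 (m = 8 - 1*0 = 8 + 0 = 8)
o(K, d) = 5 + √(K² + d²)*(d + d*(6 + 8*K)) (o(K, d) = √(K² + d²)*((8*K + 6)*d + d) + 5 = √(K² + d²)*((6 + 8*K)*d + d) + 5 = √(K² + d²)*(d*(6 + 8*K) + d) + 5 = √(K² + d²)*(d + d*(6 + 8*K)) + 5 = 5 + √(K² + d²)*(d + d*(6 + 8*K)))
34334 - o(70, -12) = 34334 - (5 + 7*(-12)*√(70² + (-12)²) + 8*70*(-12)*√(70² + (-12)²)) = 34334 - (5 + 7*(-12)*√(4900 + 144) + 8*70*(-12)*√(4900 + 144)) = 34334 - (5 + 7*(-12)*√5044 + 8*70*(-12)*√5044) = 34334 - (5 + 7*(-12)*(2*√1261) + 8*70*(-12)*(2*√1261)) = 34334 - (5 - 168*√1261 - 13440*√1261) = 34334 - (5 - 13608*√1261) = 34334 + (-5 + 13608*√1261) = 34329 + 13608*√1261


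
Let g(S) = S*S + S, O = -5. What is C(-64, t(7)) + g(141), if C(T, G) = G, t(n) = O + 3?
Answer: 20020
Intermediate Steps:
t(n) = -2 (t(n) = -5 + 3 = -2)
g(S) = S + S² (g(S) = S² + S = S + S²)
C(-64, t(7)) + g(141) = -2 + 141*(1 + 141) = -2 + 141*142 = -2 + 20022 = 20020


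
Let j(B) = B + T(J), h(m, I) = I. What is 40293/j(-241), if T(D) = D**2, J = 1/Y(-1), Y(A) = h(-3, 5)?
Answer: -335775/2008 ≈ -167.22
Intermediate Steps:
Y(A) = 5
J = 1/5 ≈ 0.20000
j(B) = 1/25 + B (j(B) = B + (1/5)**2 = B + 1/25 = 1/25 + B)
40293/j(-241) = 40293/(1/25 - 241) = 40293/(-6024/25) = 40293*(-25/6024) = -335775/2008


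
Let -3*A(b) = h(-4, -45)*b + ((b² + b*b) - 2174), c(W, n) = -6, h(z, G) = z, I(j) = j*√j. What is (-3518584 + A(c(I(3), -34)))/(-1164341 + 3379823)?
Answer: -5276837/3323223 ≈ -1.5879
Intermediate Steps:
I(j) = j^(3/2)
A(b) = 2174/3 - 2*b²/3 + 4*b/3 (A(b) = -(-4*b + ((b² + b*b) - 2174))/3 = -(-4*b + ((b² + b²) - 2174))/3 = -(-4*b + (2*b² - 2174))/3 = -(-4*b + (-2174 + 2*b²))/3 = -(-2174 - 4*b + 2*b²)/3 = 2174/3 - 2*b²/3 + 4*b/3)
(-3518584 + A(c(I(3), -34)))/(-1164341 + 3379823) = (-3518584 + (2174/3 - ⅔*(-6)² + (4/3)*(-6)))/(-1164341 + 3379823) = (-3518584 + (2174/3 - ⅔*36 - 8))/2215482 = (-3518584 + (2174/3 - 24 - 8))*(1/2215482) = (-3518584 + 2078/3)*(1/2215482) = -10553674/3*1/2215482 = -5276837/3323223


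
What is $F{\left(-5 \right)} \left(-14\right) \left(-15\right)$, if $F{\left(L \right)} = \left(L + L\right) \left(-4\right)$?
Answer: $8400$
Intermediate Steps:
$F{\left(L \right)} = - 8 L$ ($F{\left(L \right)} = 2 L \left(-4\right) = - 8 L$)
$F{\left(-5 \right)} \left(-14\right) \left(-15\right) = \left(-8\right) \left(-5\right) \left(-14\right) \left(-15\right) = 40 \left(-14\right) \left(-15\right) = \left(-560\right) \left(-15\right) = 8400$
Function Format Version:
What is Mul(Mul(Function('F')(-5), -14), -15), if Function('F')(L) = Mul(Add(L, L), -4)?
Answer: 8400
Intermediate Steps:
Function('F')(L) = Mul(-8, L) (Function('F')(L) = Mul(Mul(2, L), -4) = Mul(-8, L))
Mul(Mul(Function('F')(-5), -14), -15) = Mul(Mul(Mul(-8, -5), -14), -15) = Mul(Mul(40, -14), -15) = Mul(-560, -15) = 8400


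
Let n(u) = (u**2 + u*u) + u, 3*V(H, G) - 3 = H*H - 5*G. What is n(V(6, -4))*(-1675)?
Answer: -11957825/9 ≈ -1.3286e+6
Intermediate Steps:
V(H, G) = 1 - 5*G/3 + H**2/3 (V(H, G) = 1 + (H*H - 5*G)/3 = 1 + (H**2 - 5*G)/3 = 1 + (-5*G/3 + H**2/3) = 1 - 5*G/3 + H**2/3)
n(u) = u + 2*u**2 (n(u) = (u**2 + u**2) + u = 2*u**2 + u = u + 2*u**2)
n(V(6, -4))*(-1675) = ((1 - 5/3*(-4) + (1/3)*6**2)*(1 + 2*(1 - 5/3*(-4) + (1/3)*6**2)))*(-1675) = ((1 + 20/3 + (1/3)*36)*(1 + 2*(1 + 20/3 + (1/3)*36)))*(-1675) = ((1 + 20/3 + 12)*(1 + 2*(1 + 20/3 + 12)))*(-1675) = (59*(1 + 2*(59/3))/3)*(-1675) = (59*(1 + 118/3)/3)*(-1675) = ((59/3)*(121/3))*(-1675) = (7139/9)*(-1675) = -11957825/9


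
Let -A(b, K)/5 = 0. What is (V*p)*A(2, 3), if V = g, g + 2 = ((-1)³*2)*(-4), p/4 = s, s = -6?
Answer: 0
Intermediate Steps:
A(b, K) = 0 (A(b, K) = -5*0 = 0)
p = -24 (p = 4*(-6) = -24)
g = 6 (g = -2 + ((-1)³*2)*(-4) = -2 - 1*2*(-4) = -2 - 2*(-4) = -2 + 8 = 6)
V = 6
(V*p)*A(2, 3) = (6*(-24))*0 = -144*0 = 0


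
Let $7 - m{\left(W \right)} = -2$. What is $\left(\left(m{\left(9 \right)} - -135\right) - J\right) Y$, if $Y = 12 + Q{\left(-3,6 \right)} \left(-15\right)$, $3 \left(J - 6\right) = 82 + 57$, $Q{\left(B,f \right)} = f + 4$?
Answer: $-12650$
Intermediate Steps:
$m{\left(W \right)} = 9$ ($m{\left(W \right)} = 7 - -2 = 7 + 2 = 9$)
$Q{\left(B,f \right)} = 4 + f$
$J = \frac{157}{3}$ ($J = 6 + \frac{82 + 57}{3} = 6 + \frac{1}{3} \cdot 139 = 6 + \frac{139}{3} = \frac{157}{3} \approx 52.333$)
$Y = -138$ ($Y = 12 + \left(4 + 6\right) \left(-15\right) = 12 + 10 \left(-15\right) = 12 - 150 = -138$)
$\left(\left(m{\left(9 \right)} - -135\right) - J\right) Y = \left(\left(9 - -135\right) - \frac{157}{3}\right) \left(-138\right) = \left(\left(9 + 135\right) - \frac{157}{3}\right) \left(-138\right) = \left(144 - \frac{157}{3}\right) \left(-138\right) = \frac{275}{3} \left(-138\right) = -12650$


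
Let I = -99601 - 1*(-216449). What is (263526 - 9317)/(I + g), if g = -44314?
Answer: 254209/72534 ≈ 3.5047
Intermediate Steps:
I = 116848 (I = -99601 + 216449 = 116848)
(263526 - 9317)/(I + g) = (263526 - 9317)/(116848 - 44314) = 254209/72534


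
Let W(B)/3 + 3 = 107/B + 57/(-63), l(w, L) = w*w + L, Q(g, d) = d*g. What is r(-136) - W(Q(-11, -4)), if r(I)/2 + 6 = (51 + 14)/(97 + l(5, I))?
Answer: -5195/308 ≈ -16.867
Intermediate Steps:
l(w, L) = L + w² (l(w, L) = w² + L = L + w²)
r(I) = -12 + 130/(122 + I) (r(I) = -12 + 2*((51 + 14)/(97 + (I + 5²))) = -12 + 2*(65/(97 + (I + 25))) = -12 + 2*(65/(97 + (25 + I))) = -12 + 2*(65/(122 + I)) = -12 + 130/(122 + I))
W(B) = -82/7 + 321/B (W(B) = -9 + 3*(107/B + 57/(-63)) = -9 + 3*(107/B + 57*(-1/63)) = -9 + 3*(107/B - 19/21) = -9 + 3*(-19/21 + 107/B) = -9 + (-19/7 + 321/B) = -82/7 + 321/B)
r(-136) - W(Q(-11, -4)) = 2*(-667 - 6*(-136))/(122 - 136) - (-82/7 + 321/((-4*(-11)))) = 2*(-667 + 816)/(-14) - (-82/7 + 321/44) = 2*(-1/14)*149 - (-82/7 + 321*(1/44)) = -149/7 - (-82/7 + 321/44) = -149/7 - 1*(-1361/308) = -149/7 + 1361/308 = -5195/308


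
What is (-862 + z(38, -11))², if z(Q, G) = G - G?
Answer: 743044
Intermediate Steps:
z(Q, G) = 0
(-862 + z(38, -11))² = (-862 + 0)² = (-862)² = 743044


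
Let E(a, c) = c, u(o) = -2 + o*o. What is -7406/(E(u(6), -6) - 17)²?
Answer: -14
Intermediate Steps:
u(o) = -2 + o²
-7406/(E(u(6), -6) - 17)² = -7406/(-6 - 17)² = -7406/((-23)²) = -7406/529 = -7406*1/529 = -14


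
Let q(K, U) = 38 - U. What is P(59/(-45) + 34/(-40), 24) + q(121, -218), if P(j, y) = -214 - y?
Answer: 18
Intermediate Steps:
P(59/(-45) + 34/(-40), 24) + q(121, -218) = (-214 - 1*24) + (38 - 1*(-218)) = (-214 - 24) + (38 + 218) = -238 + 256 = 18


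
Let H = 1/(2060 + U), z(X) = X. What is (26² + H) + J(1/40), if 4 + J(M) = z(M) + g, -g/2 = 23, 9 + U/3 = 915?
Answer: 59822969/95560 ≈ 626.03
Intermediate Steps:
U = 2718 (U = -27 + 3*915 = -27 + 2745 = 2718)
g = -46 (g = -2*23 = -46)
H = 1/4778 (H = 1/(2060 + 2718) = 1/4778 ≈ 0.00020929)
J(M) = -50 + M (J(M) = -4 + (M - 46) = -4 + (-46 + M) = -50 + M)
(26² + H) + J(1/40) = (26² + 1/4778) + (-50 + 1/40) = (676 + 1/4778) + (-50 + 1/40) = 3229929/4778 - 1999/40 = 59822969/95560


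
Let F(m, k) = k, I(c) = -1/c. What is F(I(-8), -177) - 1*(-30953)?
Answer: 30776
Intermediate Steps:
F(I(-8), -177) - 1*(-30953) = -177 - 1*(-30953) = -177 + 30953 = 30776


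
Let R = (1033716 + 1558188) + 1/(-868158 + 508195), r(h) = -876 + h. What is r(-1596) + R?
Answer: 932099711015/359963 ≈ 2.5894e+6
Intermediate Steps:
R = 932989539551/359963 (R = 2591904 + 1/(-359963) = 2591904 - 1/359963 = 932989539551/359963 ≈ 2.5919e+6)
r(-1596) + R = (-876 - 1596) + 932989539551/359963 = -2472 + 932989539551/359963 = 932099711015/359963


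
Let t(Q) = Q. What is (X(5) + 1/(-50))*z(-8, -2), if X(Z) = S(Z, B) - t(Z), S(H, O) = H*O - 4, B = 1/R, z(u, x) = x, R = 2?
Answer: 326/25 ≈ 13.040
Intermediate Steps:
B = ½ (B = 1/2 = ½ ≈ 0.50000)
S(H, O) = -4 + H*O
X(Z) = -4 - Z/2 (X(Z) = (-4 + Z*(½)) - Z = (-4 + Z/2) - Z = -4 - Z/2)
(X(5) + 1/(-50))*z(-8, -2) = ((-4 - ½*5) + 1/(-50))*(-2) = ((-4 - 5/2) - 1/50)*(-2) = (-13/2 - 1/50)*(-2) = -163/25*(-2) = 326/25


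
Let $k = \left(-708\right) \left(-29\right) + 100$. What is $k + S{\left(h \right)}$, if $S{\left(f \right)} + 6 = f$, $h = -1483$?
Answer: $19143$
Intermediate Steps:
$S{\left(f \right)} = -6 + f$
$k = 20632$ ($k = 20532 + 100 = 20632$)
$k + S{\left(h \right)} = 20632 - 1489 = 19143$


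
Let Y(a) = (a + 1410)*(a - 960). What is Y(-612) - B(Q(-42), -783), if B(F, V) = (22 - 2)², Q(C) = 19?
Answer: -1254856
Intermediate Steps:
Y(a) = (-960 + a)*(1410 + a) (Y(a) = (1410 + a)*(-960 + a) = (-960 + a)*(1410 + a))
B(F, V) = 400 (B(F, V) = 20² = 400)
Y(-612) - B(Q(-42), -783) = (-1353600 + (-612)² + 450*(-612)) - 1*400 = (-1353600 + 374544 - 275400) - 400 = -1254456 - 400 = -1254856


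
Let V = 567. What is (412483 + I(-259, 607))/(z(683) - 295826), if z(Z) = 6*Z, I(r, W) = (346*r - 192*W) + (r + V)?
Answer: -206633/291728 ≈ -0.70831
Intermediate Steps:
I(r, W) = 567 - 192*W + 347*r (I(r, W) = (346*r - 192*W) + (r + 567) = (-192*W + 346*r) + (567 + r) = 567 - 192*W + 347*r)
(412483 + I(-259, 607))/(z(683) - 295826) = (412483 + (567 - 192*607 + 347*(-259)))/(6*683 - 295826) = (412483 + (567 - 116544 - 89873))/(4098 - 295826) = (412483 - 205850)/(-291728) = 206633*(-1/291728) = -206633/291728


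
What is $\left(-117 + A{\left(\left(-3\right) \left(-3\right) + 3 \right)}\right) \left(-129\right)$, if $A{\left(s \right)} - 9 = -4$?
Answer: $14448$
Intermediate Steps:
$A{\left(s \right)} = 5$ ($A{\left(s \right)} = 9 - 4 = 5$)
$\left(-117 + A{\left(\left(-3\right) \left(-3\right) + 3 \right)}\right) \left(-129\right) = \left(-117 + 5\right) \left(-129\right) = \left(-112\right) \left(-129\right) = 14448$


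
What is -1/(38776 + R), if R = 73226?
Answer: -1/112002 ≈ -8.9284e-6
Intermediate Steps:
-1/(38776 + R) = -1/(38776 + 73226) = -1/112002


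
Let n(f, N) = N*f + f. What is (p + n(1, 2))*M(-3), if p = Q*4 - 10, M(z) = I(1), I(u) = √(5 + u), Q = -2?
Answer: -15*√6 ≈ -36.742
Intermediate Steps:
n(f, N) = f + N*f
M(z) = √6 (M(z) = √(5 + 1) = √6)
p = -18 (p = -2*4 - 10 = -8 - 10 = -18)
(p + n(1, 2))*M(-3) = (-18 + 1*(1 + 2))*√6 = (-18 + 1*3)*√6 = (-18 + 3)*√6 = -15*√6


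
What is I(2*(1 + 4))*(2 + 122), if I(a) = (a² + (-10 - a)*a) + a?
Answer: -11160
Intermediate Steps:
I(a) = a + a² + a*(-10 - a) (I(a) = (a² + a*(-10 - a)) + a = a + a² + a*(-10 - a))
I(2*(1 + 4))*(2 + 122) = (-18*(1 + 4))*(2 + 122) = -18*5*124 = -9*10*124 = -90*124 = -11160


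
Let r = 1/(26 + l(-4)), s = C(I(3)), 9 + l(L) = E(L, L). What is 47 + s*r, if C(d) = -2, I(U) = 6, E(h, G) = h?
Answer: 609/13 ≈ 46.846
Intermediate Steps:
l(L) = -9 + L
s = -2
r = 1/13 (r = 1/(26 + (-9 - 4)) = 1/(26 - 13) = 1/13 ≈ 0.076923)
47 + s*r = 47 - 2*1/13 = 47 - 2/13 = 609/13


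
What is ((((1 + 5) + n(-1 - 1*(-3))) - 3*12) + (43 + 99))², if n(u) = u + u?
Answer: 13456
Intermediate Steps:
n(u) = 2*u
((((1 + 5) + n(-1 - 1*(-3))) - 3*12) + (43 + 99))² = ((((1 + 5) + 2*(-1 - 1*(-3))) - 3*12) + (43 + 99))² = (((6 + 2*(-1 + 3)) - 36) + 142)² = (((6 + 2*2) - 36) + 142)² = (((6 + 4) - 36) + 142)² = ((10 - 36) + 142)² = (-26 + 142)² = 116² = 13456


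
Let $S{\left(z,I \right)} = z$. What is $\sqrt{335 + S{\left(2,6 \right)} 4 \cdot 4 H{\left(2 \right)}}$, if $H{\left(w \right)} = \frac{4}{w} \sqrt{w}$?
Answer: $\sqrt{335 + 64 \sqrt{2}} \approx 20.628$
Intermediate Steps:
$H{\left(w \right)} = \frac{4}{\sqrt{w}}$
$\sqrt{335 + S{\left(2,6 \right)} 4 \cdot 4 H{\left(2 \right)}} = \sqrt{335 + 2 \cdot 4 \cdot 4 \frac{4}{\sqrt{2}}} = \sqrt{335 + 2 \cdot 16 \cdot 4 \frac{\sqrt{2}}{2}} = \sqrt{335 + 32 \cdot 2 \sqrt{2}} = \sqrt{335 + 64 \sqrt{2}}$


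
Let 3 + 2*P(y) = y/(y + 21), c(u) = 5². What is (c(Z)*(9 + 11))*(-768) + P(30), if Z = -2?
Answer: -13056041/34 ≈ -3.8400e+5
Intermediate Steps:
c(u) = 25
P(y) = -3/2 + y/(2*(21 + y)) (P(y) = -3/2 + (y/(y + 21))/2 = -3/2 + (y/(21 + y))/2 = -3/2 + y/(2*(21 + y)))
(c(Z)*(9 + 11))*(-768) + P(30) = (25*(9 + 11))*(-768) + (-63/2 - 1*30)/(21 + 30) = (25*20)*(-768) + (-63/2 - 30)/51 = 500*(-768) + (1/51)*(-123/2) = -384000 - 41/34 = -13056041/34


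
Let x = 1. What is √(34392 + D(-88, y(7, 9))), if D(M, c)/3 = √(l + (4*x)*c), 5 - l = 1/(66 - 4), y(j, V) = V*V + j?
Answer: √(132202848 + 186*√1372246)/62 ≈ 185.60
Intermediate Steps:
y(j, V) = j + V² (y(j, V) = V² + j = j + V²)
l = 309/62 (l = 5 - 1/(66 - 4) = 5 - 1/62 = 309/62 ≈ 4.9839)
D(M, c) = 3*√(309/62 + 4*c) (D(M, c) = 3*√(309/62 + (4*1)*c) = 3*√(309/62 + 4*c))
√(34392 + D(-88, y(7, 9))) = √(34392 + 3*√(19158 + 15376*(7 + 9²))/62) = √(34392 + 3*√(19158 + 15376*(7 + 81))/62) = √(34392 + 3*√(19158 + 15376*88)/62) = √(34392 + 3*√(19158 + 1353088)/62) = √(34392 + 3*√1372246/62)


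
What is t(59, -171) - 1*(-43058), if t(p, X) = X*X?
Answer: 72299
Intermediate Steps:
t(p, X) = X**2
t(59, -171) - 1*(-43058) = (-171)**2 - 1*(-43058) = 29241 + 43058 = 72299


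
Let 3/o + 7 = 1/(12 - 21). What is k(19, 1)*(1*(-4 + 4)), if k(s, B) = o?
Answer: 0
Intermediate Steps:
o = -27/64 (o = 3/(-7 + 1/(12 - 21)) = 3/(-7 + 1/(-9)) = 3/(-7 - ⅑) = 3/(-64/9) = 3*(-9/64) = -27/64 ≈ -0.42188)
k(s, B) = -27/64
k(19, 1)*(1*(-4 + 4)) = -27*(-4 + 4)/64 = -27*0/64 = -27/64*0 = 0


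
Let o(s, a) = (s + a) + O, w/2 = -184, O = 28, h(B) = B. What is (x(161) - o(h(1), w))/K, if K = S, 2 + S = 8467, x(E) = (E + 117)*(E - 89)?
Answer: 4071/1693 ≈ 2.4046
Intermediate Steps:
x(E) = (-89 + E)*(117 + E) (x(E) = (117 + E)*(-89 + E) = (-89 + E)*(117 + E))
w = -368 (w = 2*(-184) = -368)
o(s, a) = 28 + a + s (o(s, a) = (s + a) + 28 = (a + s) + 28 = 28 + a + s)
S = 8465 (S = -2 + 8467 = 8465)
K = 8465
(x(161) - o(h(1), w))/K = ((-10413 + 161**2 + 28*161) - (28 - 368 + 1))/8465 = ((-10413 + 25921 + 4508) - 1*(-339))*(1/8465) = (20016 + 339)*(1/8465) = 20355*(1/8465) = 4071/1693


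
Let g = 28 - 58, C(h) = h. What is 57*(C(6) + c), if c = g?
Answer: -1368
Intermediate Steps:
g = -30
c = -30
57*(C(6) + c) = 57*(6 - 30) = 57*(-24) = -1368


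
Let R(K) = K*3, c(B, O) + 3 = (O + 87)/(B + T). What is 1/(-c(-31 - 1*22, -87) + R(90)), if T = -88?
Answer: 1/273 ≈ 0.0036630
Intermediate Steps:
c(B, O) = -3 + (87 + O)/(-88 + B) (c(B, O) = -3 + (O + 87)/(B - 88) = -3 + (87 + O)/(-88 + B))
R(K) = 3*K
1/(-c(-31 - 1*22, -87) + R(90)) = 1/(-(351 - 87 - 3*(-31 - 1*22))/(-88 + (-31 - 1*22)) + 3*90) = 1/(-(351 - 87 - 3*(-31 - 22))/(-88 + (-31 - 22)) + 270) = 1/(-(351 - 87 - 3*(-53))/(-88 - 53) + 270) = 1/(-(351 - 87 + 159)/(-141) + 270) = 1/(-(-1)*423/141 + 270) = 1/(-1*(-3) + 270) = 1/(3 + 270) = 1/273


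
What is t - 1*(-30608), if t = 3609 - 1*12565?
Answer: 21652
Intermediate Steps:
t = -8956 (t = 3609 - 12565 = -8956)
t - 1*(-30608) = -8956 - 1*(-30608) = -8956 + 30608 = 21652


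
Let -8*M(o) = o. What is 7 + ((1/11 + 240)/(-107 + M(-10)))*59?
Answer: -590705/4653 ≈ -126.95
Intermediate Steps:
M(o) = -o/8
7 + ((1/11 + 240)/(-107 + M(-10)))*59 = 7 + ((1/11 + 240)/(-107 - ⅛*(-10)))*59 = 7 + ((1/11 + 240)/(-107 + 5/4))*59 = 7 + (2641/(11*(-423/4)))*59 = 7 + ((2641/11)*(-4/423))*59 = 7 - 10564/4653*59 = 7 - 623276/4653 = -590705/4653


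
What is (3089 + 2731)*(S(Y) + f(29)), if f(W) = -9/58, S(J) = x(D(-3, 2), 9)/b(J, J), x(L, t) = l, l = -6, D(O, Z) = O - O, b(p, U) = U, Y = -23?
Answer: 410310/667 ≈ 615.16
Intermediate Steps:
D(O, Z) = 0
x(L, t) = -6
S(J) = -6/J
f(W) = -9/58 (f(W) = -9*1/58 = -9/58)
(3089 + 2731)*(S(Y) + f(29)) = (3089 + 2731)*(-6/(-23) - 9/58) = 5820*(-6*(-1/23) - 9/58) = 5820*(6/23 - 9/58) = 5820*(141/1334) = 410310/667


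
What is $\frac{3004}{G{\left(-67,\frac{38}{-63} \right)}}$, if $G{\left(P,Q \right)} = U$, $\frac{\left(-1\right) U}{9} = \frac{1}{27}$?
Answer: $-9012$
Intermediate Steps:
$U = - \frac{1}{3}$ ($U = - \frac{9}{27} = \left(-9\right) \frac{1}{27} = - \frac{1}{3} \approx -0.33333$)
$G{\left(P,Q \right)} = - \frac{1}{3}$
$\frac{3004}{G{\left(-67,\frac{38}{-63} \right)}} = \frac{3004}{- \frac{1}{3}} = 3004 \left(-3\right) = -9012$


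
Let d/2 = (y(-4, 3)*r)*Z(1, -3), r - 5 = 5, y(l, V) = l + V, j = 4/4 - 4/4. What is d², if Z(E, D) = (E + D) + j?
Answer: 1600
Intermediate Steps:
j = 0 (j = 4*(¼) - 4*¼ = 1 - 1 = 0)
y(l, V) = V + l
r = 10 (r = 5 + 5 = 10)
Z(E, D) = D + E (Z(E, D) = (E + D) + 0 = (D + E) + 0 = D + E)
d = 40 (d = 2*(((3 - 4)*10)*(-3 + 1)) = 2*(-1*10*(-2)) = 2*(-10*(-2)) = 2*20 = 40)
d² = 40² = 1600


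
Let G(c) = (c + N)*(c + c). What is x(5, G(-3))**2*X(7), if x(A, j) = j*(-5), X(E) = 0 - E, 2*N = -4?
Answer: -157500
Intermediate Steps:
N = -2 (N = (1/2)*(-4) = -2)
X(E) = -E
G(c) = 2*c*(-2 + c) (G(c) = (c - 2)*(c + c) = (-2 + c)*(2*c) = 2*c*(-2 + c))
x(A, j) = -5*j
x(5, G(-3))**2*X(7) = (-10*(-3)*(-2 - 3))**2*(-1*7) = (-10*(-3)*(-5))**2*(-7) = (-5*30)**2*(-7) = (-150)**2*(-7) = 22500*(-7) = -157500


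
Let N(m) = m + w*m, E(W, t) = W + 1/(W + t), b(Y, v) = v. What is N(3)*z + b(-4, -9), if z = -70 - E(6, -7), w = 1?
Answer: -459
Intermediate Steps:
N(m) = 2*m (N(m) = m + 1*m = m + m = 2*m)
z = -75 (z = -70 - (1 + 6² + 6*(-7))/(6 - 7) = -70 - (1 + 36 - 42)/(-1) = -70 - (-1)*(-5) = -70 - 1*5 = -70 - 5 = -75)
N(3)*z + b(-4, -9) = (2*3)*(-75) - 9 = 6*(-75) - 9 = -450 - 9 = -459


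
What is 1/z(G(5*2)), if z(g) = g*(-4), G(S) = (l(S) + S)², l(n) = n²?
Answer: -1/48400 ≈ -2.0661e-5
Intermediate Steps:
G(S) = (S + S²)² (G(S) = (S² + S)² = (S + S²)²)
z(g) = -4*g
1/z(G(5*2)) = 1/(-4*(5*2)²*(1 + 5*2)²) = 1/(-4*10²*(1 + 10)²) = 1/(-400*11²) = 1/(-400*121) = 1/(-4*12100) = 1/(-48400) = -1/48400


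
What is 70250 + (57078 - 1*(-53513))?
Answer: 180841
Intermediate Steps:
70250 + (57078 - 1*(-53513)) = 70250 + (57078 + 53513) = 70250 + 110591 = 180841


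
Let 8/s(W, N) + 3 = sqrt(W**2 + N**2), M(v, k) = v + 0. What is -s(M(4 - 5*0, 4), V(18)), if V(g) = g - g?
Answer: -8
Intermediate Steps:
V(g) = 0
M(v, k) = v
s(W, N) = 8/(-3 + sqrt(N**2 + W**2)) (s(W, N) = 8/(-3 + sqrt(W**2 + N**2)) = 8/(-3 + sqrt(N**2 + W**2)))
-s(M(4 - 5*0, 4), V(18)) = -8/(-3 + sqrt(0**2 + (4 - 5*0)**2)) = -8/(-3 + sqrt(0 + (4 + 0)**2)) = -8/(-3 + sqrt(0 + 4**2)) = -8/(-3 + sqrt(0 + 16)) = -8/(-3 + sqrt(16)) = -8/(-3 + 4) = -8/1 = -8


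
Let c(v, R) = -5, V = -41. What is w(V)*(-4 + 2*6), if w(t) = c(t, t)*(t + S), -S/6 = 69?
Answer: 18200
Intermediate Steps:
S = -414 (S = -6*69 = -414)
w(t) = 2070 - 5*t (w(t) = -5*(t - 414) = -5*(-414 + t) = 2070 - 5*t)
w(V)*(-4 + 2*6) = (2070 - 5*(-41))*(-4 + 2*6) = (2070 + 205)*(-4 + 12) = 2275*8 = 18200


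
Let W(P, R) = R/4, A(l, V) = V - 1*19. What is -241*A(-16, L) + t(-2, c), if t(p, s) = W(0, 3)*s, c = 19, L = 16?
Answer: 2949/4 ≈ 737.25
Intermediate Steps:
A(l, V) = -19 + V (A(l, V) = V - 19 = -19 + V)
W(P, R) = R/4 (W(P, R) = R*(¼) = R/4)
t(p, s) = 3*s/4 (t(p, s) = ((¼)*3)*s = 3*s/4)
-241*A(-16, L) + t(-2, c) = -241*(-19 + 16) + (¾)*19 = -241*(-3) + 57/4 = 723 + 57/4 = 2949/4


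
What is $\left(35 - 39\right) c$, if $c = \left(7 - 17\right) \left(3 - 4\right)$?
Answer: $-40$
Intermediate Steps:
$c = 10$ ($c = \left(-10\right) \left(-1\right) = 10$)
$\left(35 - 39\right) c = \left(35 - 39\right) 10 = \left(-4\right) 10 = -40$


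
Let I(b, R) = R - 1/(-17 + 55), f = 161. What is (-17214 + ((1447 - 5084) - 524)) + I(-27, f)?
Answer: -806133/38 ≈ -21214.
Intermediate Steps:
I(b, R) = -1/38 + R (I(b, R) = R - 1/38 = -1/38 + R)
(-17214 + ((1447 - 5084) - 524)) + I(-27, f) = (-17214 + ((1447 - 5084) - 524)) + (-1/38 + 161) = (-17214 + (-3637 - 524)) + 6117/38 = (-17214 - 4161) + 6117/38 = -21375 + 6117/38 = -806133/38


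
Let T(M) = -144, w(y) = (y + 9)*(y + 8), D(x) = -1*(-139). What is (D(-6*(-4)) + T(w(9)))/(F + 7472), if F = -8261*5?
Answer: 5/33833 ≈ 0.00014778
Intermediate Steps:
F = -41305
D(x) = 139
w(y) = (8 + y)*(9 + y) (w(y) = (9 + y)*(8 + y) = (8 + y)*(9 + y))
(D(-6*(-4)) + T(w(9)))/(F + 7472) = (139 - 144)/(-41305 + 7472) = -5/(-33833) = -5*(-1/33833) = 5/33833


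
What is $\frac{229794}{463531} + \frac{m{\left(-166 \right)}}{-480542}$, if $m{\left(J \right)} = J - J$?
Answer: $\frac{229794}{463531} \approx 0.49575$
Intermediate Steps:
$m{\left(J \right)} = 0$
$\frac{229794}{463531} + \frac{m{\left(-166 \right)}}{-480542} = \frac{229794}{463531} + \frac{0}{-480542} = 229794 \cdot \frac{1}{463531} + 0 \left(- \frac{1}{480542}\right) = \frac{229794}{463531} + 0 = \frac{229794}{463531}$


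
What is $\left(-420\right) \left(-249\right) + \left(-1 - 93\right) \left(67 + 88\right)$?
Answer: $90010$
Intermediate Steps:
$\left(-420\right) \left(-249\right) + \left(-1 - 93\right) \left(67 + 88\right) = 104580 - 14570 = 90010$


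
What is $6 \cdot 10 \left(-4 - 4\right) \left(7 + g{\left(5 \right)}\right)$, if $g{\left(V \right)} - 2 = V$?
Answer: $-6720$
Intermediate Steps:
$g{\left(V \right)} = 2 + V$
$6 \cdot 10 \left(-4 - 4\right) \left(7 + g{\left(5 \right)}\right) = 6 \cdot 10 \left(-4 - 4\right) \left(7 + \left(2 + 5\right)\right) = 60 \left(- 8 \left(7 + 7\right)\right) = 60 \left(\left(-8\right) 14\right) = 60 \left(-112\right) = -6720$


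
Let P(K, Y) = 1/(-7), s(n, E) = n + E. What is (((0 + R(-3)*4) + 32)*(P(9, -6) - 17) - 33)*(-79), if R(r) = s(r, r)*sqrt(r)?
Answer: 321609/7 - 227520*I*sqrt(3)/7 ≈ 45944.0 - 56297.0*I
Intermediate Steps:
s(n, E) = E + n
P(K, Y) = -1/7
R(r) = 2*r**(3/2) (R(r) = (r + r)*sqrt(r) = (2*r)*sqrt(r) = 2*r**(3/2))
(((0 + R(-3)*4) + 32)*(P(9, -6) - 17) - 33)*(-79) = (((0 + (2*(-3)**(3/2))*4) + 32)*(-1/7 - 17) - 33)*(-79) = (((0 + (2*(-3*I*sqrt(3)))*4) + 32)*(-120/7) - 33)*(-79) = (((0 - 6*I*sqrt(3)*4) + 32)*(-120/7) - 33)*(-79) = (((0 - 24*I*sqrt(3)) + 32)*(-120/7) - 33)*(-79) = ((-24*I*sqrt(3) + 32)*(-120/7) - 33)*(-79) = ((32 - 24*I*sqrt(3))*(-120/7) - 33)*(-79) = ((-3840/7 + 2880*I*sqrt(3)/7) - 33)*(-79) = (-4071/7 + 2880*I*sqrt(3)/7)*(-79) = 321609/7 - 227520*I*sqrt(3)/7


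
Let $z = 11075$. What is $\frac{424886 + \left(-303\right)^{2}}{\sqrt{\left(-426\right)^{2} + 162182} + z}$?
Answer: $\frac{5722397125}{122311967} - \frac{516695 \sqrt{343658}}{122311967} \approx 44.309$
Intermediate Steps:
$\frac{424886 + \left(-303\right)^{2}}{\sqrt{\left(-426\right)^{2} + 162182} + z} = \frac{424886 + \left(-303\right)^{2}}{\sqrt{\left(-426\right)^{2} + 162182} + 11075} = \frac{424886 + 91809}{\sqrt{181476 + 162182} + 11075} = \frac{516695}{\sqrt{343658} + 11075} = \frac{516695}{11075 + \sqrt{343658}}$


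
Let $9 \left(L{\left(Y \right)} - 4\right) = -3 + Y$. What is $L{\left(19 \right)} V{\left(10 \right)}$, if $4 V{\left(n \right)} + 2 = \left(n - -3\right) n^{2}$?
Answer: $\frac{16874}{9} \approx 1874.9$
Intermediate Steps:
$L{\left(Y \right)} = \frac{11}{3} + \frac{Y}{9}$ ($L{\left(Y \right)} = 4 + \frac{-3 + Y}{9} = 4 + \left(- \frac{1}{3} + \frac{Y}{9}\right) = \frac{11}{3} + \frac{Y}{9}$)
$V{\left(n \right)} = - \frac{1}{2} + \frac{n^{2} \left(3 + n\right)}{4}$ ($V{\left(n \right)} = - \frac{1}{2} + \frac{\left(n - -3\right) n^{2}}{4} = - \frac{1}{2} + \frac{\left(n + 3\right) n^{2}}{4} = - \frac{1}{2} + \frac{\left(3 + n\right) n^{2}}{4} = - \frac{1}{2} + \frac{n^{2} \left(3 + n\right)}{4}$)
$L{\left(19 \right)} V{\left(10 \right)} = \left(\frac{11}{3} + \frac{1}{9} \cdot 19\right) \left(- \frac{1}{2} + \frac{10^{3}}{4} + \frac{3 \cdot 10^{2}}{4}\right) = \left(\frac{11}{3} + \frac{19}{9}\right) \left(- \frac{1}{2} + \frac{1}{4} \cdot 1000 + \frac{3}{4} \cdot 100\right) = \frac{52 \left(- \frac{1}{2} + 250 + 75\right)}{9} = \frac{52}{9} \cdot \frac{649}{2} = \frac{16874}{9}$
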